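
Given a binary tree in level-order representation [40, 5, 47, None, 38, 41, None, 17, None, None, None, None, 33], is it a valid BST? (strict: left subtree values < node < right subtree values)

Level-order array: [40, 5, 47, None, 38, 41, None, 17, None, None, None, None, 33]
Validate using subtree bounds (lo, hi): at each node, require lo < value < hi,
then recurse left with hi=value and right with lo=value.
Preorder trace (stopping at first violation):
  at node 40 with bounds (-inf, +inf): OK
  at node 5 with bounds (-inf, 40): OK
  at node 38 with bounds (5, 40): OK
  at node 17 with bounds (5, 38): OK
  at node 33 with bounds (17, 38): OK
  at node 47 with bounds (40, +inf): OK
  at node 41 with bounds (40, 47): OK
No violation found at any node.
Result: Valid BST


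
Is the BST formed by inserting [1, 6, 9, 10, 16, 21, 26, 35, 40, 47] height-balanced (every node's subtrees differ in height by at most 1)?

Tree (level-order array): [1, None, 6, None, 9, None, 10, None, 16, None, 21, None, 26, None, 35, None, 40, None, 47]
Definition: a tree is height-balanced if, at every node, |h(left) - h(right)| <= 1 (empty subtree has height -1).
Bottom-up per-node check:
  node 47: h_left=-1, h_right=-1, diff=0 [OK], height=0
  node 40: h_left=-1, h_right=0, diff=1 [OK], height=1
  node 35: h_left=-1, h_right=1, diff=2 [FAIL (|-1-1|=2 > 1)], height=2
  node 26: h_left=-1, h_right=2, diff=3 [FAIL (|-1-2|=3 > 1)], height=3
  node 21: h_left=-1, h_right=3, diff=4 [FAIL (|-1-3|=4 > 1)], height=4
  node 16: h_left=-1, h_right=4, diff=5 [FAIL (|-1-4|=5 > 1)], height=5
  node 10: h_left=-1, h_right=5, diff=6 [FAIL (|-1-5|=6 > 1)], height=6
  node 9: h_left=-1, h_right=6, diff=7 [FAIL (|-1-6|=7 > 1)], height=7
  node 6: h_left=-1, h_right=7, diff=8 [FAIL (|-1-7|=8 > 1)], height=8
  node 1: h_left=-1, h_right=8, diff=9 [FAIL (|-1-8|=9 > 1)], height=9
Node 35 violates the condition: |-1 - 1| = 2 > 1.
Result: Not balanced


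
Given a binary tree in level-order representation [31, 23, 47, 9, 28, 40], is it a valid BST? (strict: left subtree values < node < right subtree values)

Level-order array: [31, 23, 47, 9, 28, 40]
Validate using subtree bounds (lo, hi): at each node, require lo < value < hi,
then recurse left with hi=value and right with lo=value.
Preorder trace (stopping at first violation):
  at node 31 with bounds (-inf, +inf): OK
  at node 23 with bounds (-inf, 31): OK
  at node 9 with bounds (-inf, 23): OK
  at node 28 with bounds (23, 31): OK
  at node 47 with bounds (31, +inf): OK
  at node 40 with bounds (31, 47): OK
No violation found at any node.
Result: Valid BST


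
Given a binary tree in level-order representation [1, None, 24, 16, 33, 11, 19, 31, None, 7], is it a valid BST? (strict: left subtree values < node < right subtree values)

Level-order array: [1, None, 24, 16, 33, 11, 19, 31, None, 7]
Validate using subtree bounds (lo, hi): at each node, require lo < value < hi,
then recurse left with hi=value and right with lo=value.
Preorder trace (stopping at first violation):
  at node 1 with bounds (-inf, +inf): OK
  at node 24 with bounds (1, +inf): OK
  at node 16 with bounds (1, 24): OK
  at node 11 with bounds (1, 16): OK
  at node 7 with bounds (1, 11): OK
  at node 19 with bounds (16, 24): OK
  at node 33 with bounds (24, +inf): OK
  at node 31 with bounds (24, 33): OK
No violation found at any node.
Result: Valid BST


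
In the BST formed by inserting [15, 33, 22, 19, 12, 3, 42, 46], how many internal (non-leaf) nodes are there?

Tree built from: [15, 33, 22, 19, 12, 3, 42, 46]
Tree (level-order array): [15, 12, 33, 3, None, 22, 42, None, None, 19, None, None, 46]
Rule: An internal node has at least one child.
Per-node child counts:
  node 15: 2 child(ren)
  node 12: 1 child(ren)
  node 3: 0 child(ren)
  node 33: 2 child(ren)
  node 22: 1 child(ren)
  node 19: 0 child(ren)
  node 42: 1 child(ren)
  node 46: 0 child(ren)
Matching nodes: [15, 12, 33, 22, 42]
Count of internal (non-leaf) nodes: 5


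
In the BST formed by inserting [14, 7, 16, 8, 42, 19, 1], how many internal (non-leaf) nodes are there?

Tree built from: [14, 7, 16, 8, 42, 19, 1]
Tree (level-order array): [14, 7, 16, 1, 8, None, 42, None, None, None, None, 19]
Rule: An internal node has at least one child.
Per-node child counts:
  node 14: 2 child(ren)
  node 7: 2 child(ren)
  node 1: 0 child(ren)
  node 8: 0 child(ren)
  node 16: 1 child(ren)
  node 42: 1 child(ren)
  node 19: 0 child(ren)
Matching nodes: [14, 7, 16, 42]
Count of internal (non-leaf) nodes: 4


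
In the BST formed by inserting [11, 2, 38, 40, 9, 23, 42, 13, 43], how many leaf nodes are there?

Tree built from: [11, 2, 38, 40, 9, 23, 42, 13, 43]
Tree (level-order array): [11, 2, 38, None, 9, 23, 40, None, None, 13, None, None, 42, None, None, None, 43]
Rule: A leaf has 0 children.
Per-node child counts:
  node 11: 2 child(ren)
  node 2: 1 child(ren)
  node 9: 0 child(ren)
  node 38: 2 child(ren)
  node 23: 1 child(ren)
  node 13: 0 child(ren)
  node 40: 1 child(ren)
  node 42: 1 child(ren)
  node 43: 0 child(ren)
Matching nodes: [9, 13, 43]
Count of leaf nodes: 3


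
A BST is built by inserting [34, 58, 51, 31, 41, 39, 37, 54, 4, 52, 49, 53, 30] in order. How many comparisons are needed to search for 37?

Search path for 37: 34 -> 58 -> 51 -> 41 -> 39 -> 37
Found: True
Comparisons: 6


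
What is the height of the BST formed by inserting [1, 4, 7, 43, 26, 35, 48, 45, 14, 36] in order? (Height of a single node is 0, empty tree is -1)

Insertion order: [1, 4, 7, 43, 26, 35, 48, 45, 14, 36]
Tree (level-order array): [1, None, 4, None, 7, None, 43, 26, 48, 14, 35, 45, None, None, None, None, 36]
Compute height bottom-up (empty subtree = -1):
  height(14) = 1 + max(-1, -1) = 0
  height(36) = 1 + max(-1, -1) = 0
  height(35) = 1 + max(-1, 0) = 1
  height(26) = 1 + max(0, 1) = 2
  height(45) = 1 + max(-1, -1) = 0
  height(48) = 1 + max(0, -1) = 1
  height(43) = 1 + max(2, 1) = 3
  height(7) = 1 + max(-1, 3) = 4
  height(4) = 1 + max(-1, 4) = 5
  height(1) = 1 + max(-1, 5) = 6
Height = 6


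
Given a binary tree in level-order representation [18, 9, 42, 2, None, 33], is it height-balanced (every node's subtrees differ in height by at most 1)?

Tree (level-order array): [18, 9, 42, 2, None, 33]
Definition: a tree is height-balanced if, at every node, |h(left) - h(right)| <= 1 (empty subtree has height -1).
Bottom-up per-node check:
  node 2: h_left=-1, h_right=-1, diff=0 [OK], height=0
  node 9: h_left=0, h_right=-1, diff=1 [OK], height=1
  node 33: h_left=-1, h_right=-1, diff=0 [OK], height=0
  node 42: h_left=0, h_right=-1, diff=1 [OK], height=1
  node 18: h_left=1, h_right=1, diff=0 [OK], height=2
All nodes satisfy the balance condition.
Result: Balanced


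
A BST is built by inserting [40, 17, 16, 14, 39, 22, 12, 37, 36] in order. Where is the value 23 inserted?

Starting tree (level order): [40, 17, None, 16, 39, 14, None, 22, None, 12, None, None, 37, None, None, 36]
Insertion path: 40 -> 17 -> 39 -> 22 -> 37 -> 36
Result: insert 23 as left child of 36
Final tree (level order): [40, 17, None, 16, 39, 14, None, 22, None, 12, None, None, 37, None, None, 36, None, 23]


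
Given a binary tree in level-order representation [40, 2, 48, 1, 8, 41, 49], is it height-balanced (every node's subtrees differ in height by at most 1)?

Tree (level-order array): [40, 2, 48, 1, 8, 41, 49]
Definition: a tree is height-balanced if, at every node, |h(left) - h(right)| <= 1 (empty subtree has height -1).
Bottom-up per-node check:
  node 1: h_left=-1, h_right=-1, diff=0 [OK], height=0
  node 8: h_left=-1, h_right=-1, diff=0 [OK], height=0
  node 2: h_left=0, h_right=0, diff=0 [OK], height=1
  node 41: h_left=-1, h_right=-1, diff=0 [OK], height=0
  node 49: h_left=-1, h_right=-1, diff=0 [OK], height=0
  node 48: h_left=0, h_right=0, diff=0 [OK], height=1
  node 40: h_left=1, h_right=1, diff=0 [OK], height=2
All nodes satisfy the balance condition.
Result: Balanced


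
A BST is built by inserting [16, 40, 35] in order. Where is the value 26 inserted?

Starting tree (level order): [16, None, 40, 35]
Insertion path: 16 -> 40 -> 35
Result: insert 26 as left child of 35
Final tree (level order): [16, None, 40, 35, None, 26]


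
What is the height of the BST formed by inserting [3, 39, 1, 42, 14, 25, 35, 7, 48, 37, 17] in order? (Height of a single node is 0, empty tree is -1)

Insertion order: [3, 39, 1, 42, 14, 25, 35, 7, 48, 37, 17]
Tree (level-order array): [3, 1, 39, None, None, 14, 42, 7, 25, None, 48, None, None, 17, 35, None, None, None, None, None, 37]
Compute height bottom-up (empty subtree = -1):
  height(1) = 1 + max(-1, -1) = 0
  height(7) = 1 + max(-1, -1) = 0
  height(17) = 1 + max(-1, -1) = 0
  height(37) = 1 + max(-1, -1) = 0
  height(35) = 1 + max(-1, 0) = 1
  height(25) = 1 + max(0, 1) = 2
  height(14) = 1 + max(0, 2) = 3
  height(48) = 1 + max(-1, -1) = 0
  height(42) = 1 + max(-1, 0) = 1
  height(39) = 1 + max(3, 1) = 4
  height(3) = 1 + max(0, 4) = 5
Height = 5


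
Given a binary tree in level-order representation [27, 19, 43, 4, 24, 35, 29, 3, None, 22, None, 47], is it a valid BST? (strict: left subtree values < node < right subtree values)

Level-order array: [27, 19, 43, 4, 24, 35, 29, 3, None, 22, None, 47]
Validate using subtree bounds (lo, hi): at each node, require lo < value < hi,
then recurse left with hi=value and right with lo=value.
Preorder trace (stopping at first violation):
  at node 27 with bounds (-inf, +inf): OK
  at node 19 with bounds (-inf, 27): OK
  at node 4 with bounds (-inf, 19): OK
  at node 3 with bounds (-inf, 4): OK
  at node 24 with bounds (19, 27): OK
  at node 22 with bounds (19, 24): OK
  at node 43 with bounds (27, +inf): OK
  at node 35 with bounds (27, 43): OK
  at node 47 with bounds (27, 35): VIOLATION
Node 47 violates its bound: not (27 < 47 < 35).
Result: Not a valid BST


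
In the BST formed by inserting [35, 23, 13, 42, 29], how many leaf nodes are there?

Tree built from: [35, 23, 13, 42, 29]
Tree (level-order array): [35, 23, 42, 13, 29]
Rule: A leaf has 0 children.
Per-node child counts:
  node 35: 2 child(ren)
  node 23: 2 child(ren)
  node 13: 0 child(ren)
  node 29: 0 child(ren)
  node 42: 0 child(ren)
Matching nodes: [13, 29, 42]
Count of leaf nodes: 3


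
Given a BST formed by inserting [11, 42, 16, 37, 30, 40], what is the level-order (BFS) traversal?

Tree insertion order: [11, 42, 16, 37, 30, 40]
Tree (level-order array): [11, None, 42, 16, None, None, 37, 30, 40]
BFS from the root, enqueuing left then right child of each popped node:
  queue [11] -> pop 11, enqueue [42], visited so far: [11]
  queue [42] -> pop 42, enqueue [16], visited so far: [11, 42]
  queue [16] -> pop 16, enqueue [37], visited so far: [11, 42, 16]
  queue [37] -> pop 37, enqueue [30, 40], visited so far: [11, 42, 16, 37]
  queue [30, 40] -> pop 30, enqueue [none], visited so far: [11, 42, 16, 37, 30]
  queue [40] -> pop 40, enqueue [none], visited so far: [11, 42, 16, 37, 30, 40]
Result: [11, 42, 16, 37, 30, 40]


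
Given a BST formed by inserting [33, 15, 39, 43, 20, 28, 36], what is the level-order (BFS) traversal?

Tree insertion order: [33, 15, 39, 43, 20, 28, 36]
Tree (level-order array): [33, 15, 39, None, 20, 36, 43, None, 28]
BFS from the root, enqueuing left then right child of each popped node:
  queue [33] -> pop 33, enqueue [15, 39], visited so far: [33]
  queue [15, 39] -> pop 15, enqueue [20], visited so far: [33, 15]
  queue [39, 20] -> pop 39, enqueue [36, 43], visited so far: [33, 15, 39]
  queue [20, 36, 43] -> pop 20, enqueue [28], visited so far: [33, 15, 39, 20]
  queue [36, 43, 28] -> pop 36, enqueue [none], visited so far: [33, 15, 39, 20, 36]
  queue [43, 28] -> pop 43, enqueue [none], visited so far: [33, 15, 39, 20, 36, 43]
  queue [28] -> pop 28, enqueue [none], visited so far: [33, 15, 39, 20, 36, 43, 28]
Result: [33, 15, 39, 20, 36, 43, 28]


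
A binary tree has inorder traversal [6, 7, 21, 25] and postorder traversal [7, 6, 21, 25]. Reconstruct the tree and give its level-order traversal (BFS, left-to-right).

Inorder:   [6, 7, 21, 25]
Postorder: [7, 6, 21, 25]
Algorithm: postorder visits root last, so walk postorder right-to-left;
each value is the root of the current inorder slice — split it at that
value, recurse on the right subtree first, then the left.
Recursive splits:
  root=25; inorder splits into left=[6, 7, 21], right=[]
  root=21; inorder splits into left=[6, 7], right=[]
  root=6; inorder splits into left=[], right=[7]
  root=7; inorder splits into left=[], right=[]
Reconstructed level-order: [25, 21, 6, 7]


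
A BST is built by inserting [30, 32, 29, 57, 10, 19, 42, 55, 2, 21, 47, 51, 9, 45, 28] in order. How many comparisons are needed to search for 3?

Search path for 3: 30 -> 29 -> 10 -> 2 -> 9
Found: False
Comparisons: 5


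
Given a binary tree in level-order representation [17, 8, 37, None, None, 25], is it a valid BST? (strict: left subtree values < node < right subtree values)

Level-order array: [17, 8, 37, None, None, 25]
Validate using subtree bounds (lo, hi): at each node, require lo < value < hi,
then recurse left with hi=value and right with lo=value.
Preorder trace (stopping at first violation):
  at node 17 with bounds (-inf, +inf): OK
  at node 8 with bounds (-inf, 17): OK
  at node 37 with bounds (17, +inf): OK
  at node 25 with bounds (17, 37): OK
No violation found at any node.
Result: Valid BST


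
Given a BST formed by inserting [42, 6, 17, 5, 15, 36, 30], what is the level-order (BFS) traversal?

Tree insertion order: [42, 6, 17, 5, 15, 36, 30]
Tree (level-order array): [42, 6, None, 5, 17, None, None, 15, 36, None, None, 30]
BFS from the root, enqueuing left then right child of each popped node:
  queue [42] -> pop 42, enqueue [6], visited so far: [42]
  queue [6] -> pop 6, enqueue [5, 17], visited so far: [42, 6]
  queue [5, 17] -> pop 5, enqueue [none], visited so far: [42, 6, 5]
  queue [17] -> pop 17, enqueue [15, 36], visited so far: [42, 6, 5, 17]
  queue [15, 36] -> pop 15, enqueue [none], visited so far: [42, 6, 5, 17, 15]
  queue [36] -> pop 36, enqueue [30], visited so far: [42, 6, 5, 17, 15, 36]
  queue [30] -> pop 30, enqueue [none], visited so far: [42, 6, 5, 17, 15, 36, 30]
Result: [42, 6, 5, 17, 15, 36, 30]


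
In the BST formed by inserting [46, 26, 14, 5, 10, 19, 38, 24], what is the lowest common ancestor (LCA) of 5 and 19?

Tree insertion order: [46, 26, 14, 5, 10, 19, 38, 24]
Tree (level-order array): [46, 26, None, 14, 38, 5, 19, None, None, None, 10, None, 24]
In a BST, the LCA of p=5, q=19 is the first node v on the
root-to-leaf path with p <= v <= q (go left if both < v, right if both > v).
Walk from root:
  at 46: both 5 and 19 < 46, go left
  at 26: both 5 and 19 < 26, go left
  at 14: 5 <= 14 <= 19, this is the LCA
LCA = 14


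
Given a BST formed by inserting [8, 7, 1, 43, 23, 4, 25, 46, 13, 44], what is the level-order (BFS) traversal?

Tree insertion order: [8, 7, 1, 43, 23, 4, 25, 46, 13, 44]
Tree (level-order array): [8, 7, 43, 1, None, 23, 46, None, 4, 13, 25, 44]
BFS from the root, enqueuing left then right child of each popped node:
  queue [8] -> pop 8, enqueue [7, 43], visited so far: [8]
  queue [7, 43] -> pop 7, enqueue [1], visited so far: [8, 7]
  queue [43, 1] -> pop 43, enqueue [23, 46], visited so far: [8, 7, 43]
  queue [1, 23, 46] -> pop 1, enqueue [4], visited so far: [8, 7, 43, 1]
  queue [23, 46, 4] -> pop 23, enqueue [13, 25], visited so far: [8, 7, 43, 1, 23]
  queue [46, 4, 13, 25] -> pop 46, enqueue [44], visited so far: [8, 7, 43, 1, 23, 46]
  queue [4, 13, 25, 44] -> pop 4, enqueue [none], visited so far: [8, 7, 43, 1, 23, 46, 4]
  queue [13, 25, 44] -> pop 13, enqueue [none], visited so far: [8, 7, 43, 1, 23, 46, 4, 13]
  queue [25, 44] -> pop 25, enqueue [none], visited so far: [8, 7, 43, 1, 23, 46, 4, 13, 25]
  queue [44] -> pop 44, enqueue [none], visited so far: [8, 7, 43, 1, 23, 46, 4, 13, 25, 44]
Result: [8, 7, 43, 1, 23, 46, 4, 13, 25, 44]


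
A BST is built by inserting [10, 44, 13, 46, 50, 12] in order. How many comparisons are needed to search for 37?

Search path for 37: 10 -> 44 -> 13
Found: False
Comparisons: 3


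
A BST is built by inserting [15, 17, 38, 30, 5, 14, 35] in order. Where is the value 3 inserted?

Starting tree (level order): [15, 5, 17, None, 14, None, 38, None, None, 30, None, None, 35]
Insertion path: 15 -> 5
Result: insert 3 as left child of 5
Final tree (level order): [15, 5, 17, 3, 14, None, 38, None, None, None, None, 30, None, None, 35]


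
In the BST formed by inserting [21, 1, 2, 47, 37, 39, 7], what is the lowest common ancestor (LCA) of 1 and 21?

Tree insertion order: [21, 1, 2, 47, 37, 39, 7]
Tree (level-order array): [21, 1, 47, None, 2, 37, None, None, 7, None, 39]
In a BST, the LCA of p=1, q=21 is the first node v on the
root-to-leaf path with p <= v <= q (go left if both < v, right if both > v).
Walk from root:
  at 21: 1 <= 21 <= 21, this is the LCA
LCA = 21


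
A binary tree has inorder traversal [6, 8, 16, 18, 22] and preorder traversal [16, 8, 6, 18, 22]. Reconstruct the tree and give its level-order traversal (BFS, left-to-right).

Inorder:  [6, 8, 16, 18, 22]
Preorder: [16, 8, 6, 18, 22]
Algorithm: preorder visits root first, so consume preorder in order;
for each root, split the current inorder slice at that value into
left-subtree inorder and right-subtree inorder, then recurse.
Recursive splits:
  root=16; inorder splits into left=[6, 8], right=[18, 22]
  root=8; inorder splits into left=[6], right=[]
  root=6; inorder splits into left=[], right=[]
  root=18; inorder splits into left=[], right=[22]
  root=22; inorder splits into left=[], right=[]
Reconstructed level-order: [16, 8, 18, 6, 22]


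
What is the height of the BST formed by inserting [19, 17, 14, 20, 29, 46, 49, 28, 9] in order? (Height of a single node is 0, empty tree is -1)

Insertion order: [19, 17, 14, 20, 29, 46, 49, 28, 9]
Tree (level-order array): [19, 17, 20, 14, None, None, 29, 9, None, 28, 46, None, None, None, None, None, 49]
Compute height bottom-up (empty subtree = -1):
  height(9) = 1 + max(-1, -1) = 0
  height(14) = 1 + max(0, -1) = 1
  height(17) = 1 + max(1, -1) = 2
  height(28) = 1 + max(-1, -1) = 0
  height(49) = 1 + max(-1, -1) = 0
  height(46) = 1 + max(-1, 0) = 1
  height(29) = 1 + max(0, 1) = 2
  height(20) = 1 + max(-1, 2) = 3
  height(19) = 1 + max(2, 3) = 4
Height = 4


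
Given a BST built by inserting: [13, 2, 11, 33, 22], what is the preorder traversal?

Tree insertion order: [13, 2, 11, 33, 22]
Tree (level-order array): [13, 2, 33, None, 11, 22]
Preorder traversal: [13, 2, 11, 33, 22]


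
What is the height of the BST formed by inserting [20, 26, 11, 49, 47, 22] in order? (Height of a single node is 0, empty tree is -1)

Insertion order: [20, 26, 11, 49, 47, 22]
Tree (level-order array): [20, 11, 26, None, None, 22, 49, None, None, 47]
Compute height bottom-up (empty subtree = -1):
  height(11) = 1 + max(-1, -1) = 0
  height(22) = 1 + max(-1, -1) = 0
  height(47) = 1 + max(-1, -1) = 0
  height(49) = 1 + max(0, -1) = 1
  height(26) = 1 + max(0, 1) = 2
  height(20) = 1 + max(0, 2) = 3
Height = 3


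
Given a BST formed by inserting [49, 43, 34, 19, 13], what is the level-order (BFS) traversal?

Tree insertion order: [49, 43, 34, 19, 13]
Tree (level-order array): [49, 43, None, 34, None, 19, None, 13]
BFS from the root, enqueuing left then right child of each popped node:
  queue [49] -> pop 49, enqueue [43], visited so far: [49]
  queue [43] -> pop 43, enqueue [34], visited so far: [49, 43]
  queue [34] -> pop 34, enqueue [19], visited so far: [49, 43, 34]
  queue [19] -> pop 19, enqueue [13], visited so far: [49, 43, 34, 19]
  queue [13] -> pop 13, enqueue [none], visited so far: [49, 43, 34, 19, 13]
Result: [49, 43, 34, 19, 13]


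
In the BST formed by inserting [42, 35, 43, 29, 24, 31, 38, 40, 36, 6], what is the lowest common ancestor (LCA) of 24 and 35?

Tree insertion order: [42, 35, 43, 29, 24, 31, 38, 40, 36, 6]
Tree (level-order array): [42, 35, 43, 29, 38, None, None, 24, 31, 36, 40, 6]
In a BST, the LCA of p=24, q=35 is the first node v on the
root-to-leaf path with p <= v <= q (go left if both < v, right if both > v).
Walk from root:
  at 42: both 24 and 35 < 42, go left
  at 35: 24 <= 35 <= 35, this is the LCA
LCA = 35


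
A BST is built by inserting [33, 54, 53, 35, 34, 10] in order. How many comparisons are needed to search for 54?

Search path for 54: 33 -> 54
Found: True
Comparisons: 2


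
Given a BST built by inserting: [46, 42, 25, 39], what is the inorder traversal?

Tree insertion order: [46, 42, 25, 39]
Tree (level-order array): [46, 42, None, 25, None, None, 39]
Inorder traversal: [25, 39, 42, 46]


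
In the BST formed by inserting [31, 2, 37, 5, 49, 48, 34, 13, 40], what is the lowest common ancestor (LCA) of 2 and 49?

Tree insertion order: [31, 2, 37, 5, 49, 48, 34, 13, 40]
Tree (level-order array): [31, 2, 37, None, 5, 34, 49, None, 13, None, None, 48, None, None, None, 40]
In a BST, the LCA of p=2, q=49 is the first node v on the
root-to-leaf path with p <= v <= q (go left if both < v, right if both > v).
Walk from root:
  at 31: 2 <= 31 <= 49, this is the LCA
LCA = 31


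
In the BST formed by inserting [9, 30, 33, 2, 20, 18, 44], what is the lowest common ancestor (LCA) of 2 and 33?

Tree insertion order: [9, 30, 33, 2, 20, 18, 44]
Tree (level-order array): [9, 2, 30, None, None, 20, 33, 18, None, None, 44]
In a BST, the LCA of p=2, q=33 is the first node v on the
root-to-leaf path with p <= v <= q (go left if both < v, right if both > v).
Walk from root:
  at 9: 2 <= 9 <= 33, this is the LCA
LCA = 9


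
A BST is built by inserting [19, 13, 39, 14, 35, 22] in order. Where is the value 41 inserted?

Starting tree (level order): [19, 13, 39, None, 14, 35, None, None, None, 22]
Insertion path: 19 -> 39
Result: insert 41 as right child of 39
Final tree (level order): [19, 13, 39, None, 14, 35, 41, None, None, 22]


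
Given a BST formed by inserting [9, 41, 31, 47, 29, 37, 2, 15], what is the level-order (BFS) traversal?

Tree insertion order: [9, 41, 31, 47, 29, 37, 2, 15]
Tree (level-order array): [9, 2, 41, None, None, 31, 47, 29, 37, None, None, 15]
BFS from the root, enqueuing left then right child of each popped node:
  queue [9] -> pop 9, enqueue [2, 41], visited so far: [9]
  queue [2, 41] -> pop 2, enqueue [none], visited so far: [9, 2]
  queue [41] -> pop 41, enqueue [31, 47], visited so far: [9, 2, 41]
  queue [31, 47] -> pop 31, enqueue [29, 37], visited so far: [9, 2, 41, 31]
  queue [47, 29, 37] -> pop 47, enqueue [none], visited so far: [9, 2, 41, 31, 47]
  queue [29, 37] -> pop 29, enqueue [15], visited so far: [9, 2, 41, 31, 47, 29]
  queue [37, 15] -> pop 37, enqueue [none], visited so far: [9, 2, 41, 31, 47, 29, 37]
  queue [15] -> pop 15, enqueue [none], visited so far: [9, 2, 41, 31, 47, 29, 37, 15]
Result: [9, 2, 41, 31, 47, 29, 37, 15]


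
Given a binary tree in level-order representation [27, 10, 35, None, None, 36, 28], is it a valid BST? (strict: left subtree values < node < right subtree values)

Level-order array: [27, 10, 35, None, None, 36, 28]
Validate using subtree bounds (lo, hi): at each node, require lo < value < hi,
then recurse left with hi=value and right with lo=value.
Preorder trace (stopping at first violation):
  at node 27 with bounds (-inf, +inf): OK
  at node 10 with bounds (-inf, 27): OK
  at node 35 with bounds (27, +inf): OK
  at node 36 with bounds (27, 35): VIOLATION
Node 36 violates its bound: not (27 < 36 < 35).
Result: Not a valid BST


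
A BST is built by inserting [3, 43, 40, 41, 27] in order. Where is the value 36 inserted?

Starting tree (level order): [3, None, 43, 40, None, 27, 41]
Insertion path: 3 -> 43 -> 40 -> 27
Result: insert 36 as right child of 27
Final tree (level order): [3, None, 43, 40, None, 27, 41, None, 36]


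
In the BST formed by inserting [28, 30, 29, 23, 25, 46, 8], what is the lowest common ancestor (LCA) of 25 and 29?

Tree insertion order: [28, 30, 29, 23, 25, 46, 8]
Tree (level-order array): [28, 23, 30, 8, 25, 29, 46]
In a BST, the LCA of p=25, q=29 is the first node v on the
root-to-leaf path with p <= v <= q (go left if both < v, right if both > v).
Walk from root:
  at 28: 25 <= 28 <= 29, this is the LCA
LCA = 28


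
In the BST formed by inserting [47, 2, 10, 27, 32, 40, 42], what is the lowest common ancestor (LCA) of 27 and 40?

Tree insertion order: [47, 2, 10, 27, 32, 40, 42]
Tree (level-order array): [47, 2, None, None, 10, None, 27, None, 32, None, 40, None, 42]
In a BST, the LCA of p=27, q=40 is the first node v on the
root-to-leaf path with p <= v <= q (go left if both < v, right if both > v).
Walk from root:
  at 47: both 27 and 40 < 47, go left
  at 2: both 27 and 40 > 2, go right
  at 10: both 27 and 40 > 10, go right
  at 27: 27 <= 27 <= 40, this is the LCA
LCA = 27


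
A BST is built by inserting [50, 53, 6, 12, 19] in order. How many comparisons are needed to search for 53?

Search path for 53: 50 -> 53
Found: True
Comparisons: 2


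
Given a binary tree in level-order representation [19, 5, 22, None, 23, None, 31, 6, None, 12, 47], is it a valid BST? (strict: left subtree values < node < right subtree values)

Level-order array: [19, 5, 22, None, 23, None, 31, 6, None, 12, 47]
Validate using subtree bounds (lo, hi): at each node, require lo < value < hi,
then recurse left with hi=value and right with lo=value.
Preorder trace (stopping at first violation):
  at node 19 with bounds (-inf, +inf): OK
  at node 5 with bounds (-inf, 19): OK
  at node 23 with bounds (5, 19): VIOLATION
Node 23 violates its bound: not (5 < 23 < 19).
Result: Not a valid BST


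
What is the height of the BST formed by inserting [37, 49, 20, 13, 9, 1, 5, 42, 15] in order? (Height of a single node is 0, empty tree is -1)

Insertion order: [37, 49, 20, 13, 9, 1, 5, 42, 15]
Tree (level-order array): [37, 20, 49, 13, None, 42, None, 9, 15, None, None, 1, None, None, None, None, 5]
Compute height bottom-up (empty subtree = -1):
  height(5) = 1 + max(-1, -1) = 0
  height(1) = 1 + max(-1, 0) = 1
  height(9) = 1 + max(1, -1) = 2
  height(15) = 1 + max(-1, -1) = 0
  height(13) = 1 + max(2, 0) = 3
  height(20) = 1 + max(3, -1) = 4
  height(42) = 1 + max(-1, -1) = 0
  height(49) = 1 + max(0, -1) = 1
  height(37) = 1 + max(4, 1) = 5
Height = 5


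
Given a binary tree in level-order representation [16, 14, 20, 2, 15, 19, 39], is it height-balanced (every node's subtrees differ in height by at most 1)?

Tree (level-order array): [16, 14, 20, 2, 15, 19, 39]
Definition: a tree is height-balanced if, at every node, |h(left) - h(right)| <= 1 (empty subtree has height -1).
Bottom-up per-node check:
  node 2: h_left=-1, h_right=-1, diff=0 [OK], height=0
  node 15: h_left=-1, h_right=-1, diff=0 [OK], height=0
  node 14: h_left=0, h_right=0, diff=0 [OK], height=1
  node 19: h_left=-1, h_right=-1, diff=0 [OK], height=0
  node 39: h_left=-1, h_right=-1, diff=0 [OK], height=0
  node 20: h_left=0, h_right=0, diff=0 [OK], height=1
  node 16: h_left=1, h_right=1, diff=0 [OK], height=2
All nodes satisfy the balance condition.
Result: Balanced


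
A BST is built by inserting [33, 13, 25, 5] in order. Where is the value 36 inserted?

Starting tree (level order): [33, 13, None, 5, 25]
Insertion path: 33
Result: insert 36 as right child of 33
Final tree (level order): [33, 13, 36, 5, 25]


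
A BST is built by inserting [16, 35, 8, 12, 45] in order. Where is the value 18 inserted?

Starting tree (level order): [16, 8, 35, None, 12, None, 45]
Insertion path: 16 -> 35
Result: insert 18 as left child of 35
Final tree (level order): [16, 8, 35, None, 12, 18, 45]


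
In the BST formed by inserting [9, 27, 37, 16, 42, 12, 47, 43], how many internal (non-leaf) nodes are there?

Tree built from: [9, 27, 37, 16, 42, 12, 47, 43]
Tree (level-order array): [9, None, 27, 16, 37, 12, None, None, 42, None, None, None, 47, 43]
Rule: An internal node has at least one child.
Per-node child counts:
  node 9: 1 child(ren)
  node 27: 2 child(ren)
  node 16: 1 child(ren)
  node 12: 0 child(ren)
  node 37: 1 child(ren)
  node 42: 1 child(ren)
  node 47: 1 child(ren)
  node 43: 0 child(ren)
Matching nodes: [9, 27, 16, 37, 42, 47]
Count of internal (non-leaf) nodes: 6


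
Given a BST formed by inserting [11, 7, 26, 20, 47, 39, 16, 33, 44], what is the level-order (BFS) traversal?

Tree insertion order: [11, 7, 26, 20, 47, 39, 16, 33, 44]
Tree (level-order array): [11, 7, 26, None, None, 20, 47, 16, None, 39, None, None, None, 33, 44]
BFS from the root, enqueuing left then right child of each popped node:
  queue [11] -> pop 11, enqueue [7, 26], visited so far: [11]
  queue [7, 26] -> pop 7, enqueue [none], visited so far: [11, 7]
  queue [26] -> pop 26, enqueue [20, 47], visited so far: [11, 7, 26]
  queue [20, 47] -> pop 20, enqueue [16], visited so far: [11, 7, 26, 20]
  queue [47, 16] -> pop 47, enqueue [39], visited so far: [11, 7, 26, 20, 47]
  queue [16, 39] -> pop 16, enqueue [none], visited so far: [11, 7, 26, 20, 47, 16]
  queue [39] -> pop 39, enqueue [33, 44], visited so far: [11, 7, 26, 20, 47, 16, 39]
  queue [33, 44] -> pop 33, enqueue [none], visited so far: [11, 7, 26, 20, 47, 16, 39, 33]
  queue [44] -> pop 44, enqueue [none], visited so far: [11, 7, 26, 20, 47, 16, 39, 33, 44]
Result: [11, 7, 26, 20, 47, 16, 39, 33, 44]


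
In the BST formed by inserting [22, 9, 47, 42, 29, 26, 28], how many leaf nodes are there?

Tree built from: [22, 9, 47, 42, 29, 26, 28]
Tree (level-order array): [22, 9, 47, None, None, 42, None, 29, None, 26, None, None, 28]
Rule: A leaf has 0 children.
Per-node child counts:
  node 22: 2 child(ren)
  node 9: 0 child(ren)
  node 47: 1 child(ren)
  node 42: 1 child(ren)
  node 29: 1 child(ren)
  node 26: 1 child(ren)
  node 28: 0 child(ren)
Matching nodes: [9, 28]
Count of leaf nodes: 2


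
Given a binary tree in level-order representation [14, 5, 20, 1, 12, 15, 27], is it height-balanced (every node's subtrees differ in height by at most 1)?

Tree (level-order array): [14, 5, 20, 1, 12, 15, 27]
Definition: a tree is height-balanced if, at every node, |h(left) - h(right)| <= 1 (empty subtree has height -1).
Bottom-up per-node check:
  node 1: h_left=-1, h_right=-1, diff=0 [OK], height=0
  node 12: h_left=-1, h_right=-1, diff=0 [OK], height=0
  node 5: h_left=0, h_right=0, diff=0 [OK], height=1
  node 15: h_left=-1, h_right=-1, diff=0 [OK], height=0
  node 27: h_left=-1, h_right=-1, diff=0 [OK], height=0
  node 20: h_left=0, h_right=0, diff=0 [OK], height=1
  node 14: h_left=1, h_right=1, diff=0 [OK], height=2
All nodes satisfy the balance condition.
Result: Balanced


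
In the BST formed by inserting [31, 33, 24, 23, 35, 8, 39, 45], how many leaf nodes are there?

Tree built from: [31, 33, 24, 23, 35, 8, 39, 45]
Tree (level-order array): [31, 24, 33, 23, None, None, 35, 8, None, None, 39, None, None, None, 45]
Rule: A leaf has 0 children.
Per-node child counts:
  node 31: 2 child(ren)
  node 24: 1 child(ren)
  node 23: 1 child(ren)
  node 8: 0 child(ren)
  node 33: 1 child(ren)
  node 35: 1 child(ren)
  node 39: 1 child(ren)
  node 45: 0 child(ren)
Matching nodes: [8, 45]
Count of leaf nodes: 2


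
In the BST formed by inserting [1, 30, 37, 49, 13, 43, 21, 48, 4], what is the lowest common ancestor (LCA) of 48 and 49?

Tree insertion order: [1, 30, 37, 49, 13, 43, 21, 48, 4]
Tree (level-order array): [1, None, 30, 13, 37, 4, 21, None, 49, None, None, None, None, 43, None, None, 48]
In a BST, the LCA of p=48, q=49 is the first node v on the
root-to-leaf path with p <= v <= q (go left if both < v, right if both > v).
Walk from root:
  at 1: both 48 and 49 > 1, go right
  at 30: both 48 and 49 > 30, go right
  at 37: both 48 and 49 > 37, go right
  at 49: 48 <= 49 <= 49, this is the LCA
LCA = 49


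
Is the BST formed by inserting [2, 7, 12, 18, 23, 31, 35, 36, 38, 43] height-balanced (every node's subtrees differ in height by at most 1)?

Tree (level-order array): [2, None, 7, None, 12, None, 18, None, 23, None, 31, None, 35, None, 36, None, 38, None, 43]
Definition: a tree is height-balanced if, at every node, |h(left) - h(right)| <= 1 (empty subtree has height -1).
Bottom-up per-node check:
  node 43: h_left=-1, h_right=-1, diff=0 [OK], height=0
  node 38: h_left=-1, h_right=0, diff=1 [OK], height=1
  node 36: h_left=-1, h_right=1, diff=2 [FAIL (|-1-1|=2 > 1)], height=2
  node 35: h_left=-1, h_right=2, diff=3 [FAIL (|-1-2|=3 > 1)], height=3
  node 31: h_left=-1, h_right=3, diff=4 [FAIL (|-1-3|=4 > 1)], height=4
  node 23: h_left=-1, h_right=4, diff=5 [FAIL (|-1-4|=5 > 1)], height=5
  node 18: h_left=-1, h_right=5, diff=6 [FAIL (|-1-5|=6 > 1)], height=6
  node 12: h_left=-1, h_right=6, diff=7 [FAIL (|-1-6|=7 > 1)], height=7
  node 7: h_left=-1, h_right=7, diff=8 [FAIL (|-1-7|=8 > 1)], height=8
  node 2: h_left=-1, h_right=8, diff=9 [FAIL (|-1-8|=9 > 1)], height=9
Node 36 violates the condition: |-1 - 1| = 2 > 1.
Result: Not balanced


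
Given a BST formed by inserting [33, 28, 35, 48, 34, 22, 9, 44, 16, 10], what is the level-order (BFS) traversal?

Tree insertion order: [33, 28, 35, 48, 34, 22, 9, 44, 16, 10]
Tree (level-order array): [33, 28, 35, 22, None, 34, 48, 9, None, None, None, 44, None, None, 16, None, None, 10]
BFS from the root, enqueuing left then right child of each popped node:
  queue [33] -> pop 33, enqueue [28, 35], visited so far: [33]
  queue [28, 35] -> pop 28, enqueue [22], visited so far: [33, 28]
  queue [35, 22] -> pop 35, enqueue [34, 48], visited so far: [33, 28, 35]
  queue [22, 34, 48] -> pop 22, enqueue [9], visited so far: [33, 28, 35, 22]
  queue [34, 48, 9] -> pop 34, enqueue [none], visited so far: [33, 28, 35, 22, 34]
  queue [48, 9] -> pop 48, enqueue [44], visited so far: [33, 28, 35, 22, 34, 48]
  queue [9, 44] -> pop 9, enqueue [16], visited so far: [33, 28, 35, 22, 34, 48, 9]
  queue [44, 16] -> pop 44, enqueue [none], visited so far: [33, 28, 35, 22, 34, 48, 9, 44]
  queue [16] -> pop 16, enqueue [10], visited so far: [33, 28, 35, 22, 34, 48, 9, 44, 16]
  queue [10] -> pop 10, enqueue [none], visited so far: [33, 28, 35, 22, 34, 48, 9, 44, 16, 10]
Result: [33, 28, 35, 22, 34, 48, 9, 44, 16, 10]


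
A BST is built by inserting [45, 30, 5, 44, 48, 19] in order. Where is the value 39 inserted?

Starting tree (level order): [45, 30, 48, 5, 44, None, None, None, 19]
Insertion path: 45 -> 30 -> 44
Result: insert 39 as left child of 44
Final tree (level order): [45, 30, 48, 5, 44, None, None, None, 19, 39]


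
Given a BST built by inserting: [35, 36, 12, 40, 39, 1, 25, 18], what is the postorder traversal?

Tree insertion order: [35, 36, 12, 40, 39, 1, 25, 18]
Tree (level-order array): [35, 12, 36, 1, 25, None, 40, None, None, 18, None, 39]
Postorder traversal: [1, 18, 25, 12, 39, 40, 36, 35]


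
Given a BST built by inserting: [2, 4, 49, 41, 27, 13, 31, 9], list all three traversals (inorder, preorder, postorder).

Tree insertion order: [2, 4, 49, 41, 27, 13, 31, 9]
Tree (level-order array): [2, None, 4, None, 49, 41, None, 27, None, 13, 31, 9]
Inorder (L, root, R): [2, 4, 9, 13, 27, 31, 41, 49]
Preorder (root, L, R): [2, 4, 49, 41, 27, 13, 9, 31]
Postorder (L, R, root): [9, 13, 31, 27, 41, 49, 4, 2]


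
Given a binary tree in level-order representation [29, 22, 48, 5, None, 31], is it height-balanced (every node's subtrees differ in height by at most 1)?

Tree (level-order array): [29, 22, 48, 5, None, 31]
Definition: a tree is height-balanced if, at every node, |h(left) - h(right)| <= 1 (empty subtree has height -1).
Bottom-up per-node check:
  node 5: h_left=-1, h_right=-1, diff=0 [OK], height=0
  node 22: h_left=0, h_right=-1, diff=1 [OK], height=1
  node 31: h_left=-1, h_right=-1, diff=0 [OK], height=0
  node 48: h_left=0, h_right=-1, diff=1 [OK], height=1
  node 29: h_left=1, h_right=1, diff=0 [OK], height=2
All nodes satisfy the balance condition.
Result: Balanced


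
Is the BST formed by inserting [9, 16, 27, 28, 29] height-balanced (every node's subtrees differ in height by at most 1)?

Tree (level-order array): [9, None, 16, None, 27, None, 28, None, 29]
Definition: a tree is height-balanced if, at every node, |h(left) - h(right)| <= 1 (empty subtree has height -1).
Bottom-up per-node check:
  node 29: h_left=-1, h_right=-1, diff=0 [OK], height=0
  node 28: h_left=-1, h_right=0, diff=1 [OK], height=1
  node 27: h_left=-1, h_right=1, diff=2 [FAIL (|-1-1|=2 > 1)], height=2
  node 16: h_left=-1, h_right=2, diff=3 [FAIL (|-1-2|=3 > 1)], height=3
  node 9: h_left=-1, h_right=3, diff=4 [FAIL (|-1-3|=4 > 1)], height=4
Node 27 violates the condition: |-1 - 1| = 2 > 1.
Result: Not balanced


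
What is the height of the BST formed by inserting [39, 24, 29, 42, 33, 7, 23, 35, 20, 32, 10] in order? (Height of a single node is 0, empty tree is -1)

Insertion order: [39, 24, 29, 42, 33, 7, 23, 35, 20, 32, 10]
Tree (level-order array): [39, 24, 42, 7, 29, None, None, None, 23, None, 33, 20, None, 32, 35, 10]
Compute height bottom-up (empty subtree = -1):
  height(10) = 1 + max(-1, -1) = 0
  height(20) = 1 + max(0, -1) = 1
  height(23) = 1 + max(1, -1) = 2
  height(7) = 1 + max(-1, 2) = 3
  height(32) = 1 + max(-1, -1) = 0
  height(35) = 1 + max(-1, -1) = 0
  height(33) = 1 + max(0, 0) = 1
  height(29) = 1 + max(-1, 1) = 2
  height(24) = 1 + max(3, 2) = 4
  height(42) = 1 + max(-1, -1) = 0
  height(39) = 1 + max(4, 0) = 5
Height = 5


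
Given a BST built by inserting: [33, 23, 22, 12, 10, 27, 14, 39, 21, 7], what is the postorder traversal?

Tree insertion order: [33, 23, 22, 12, 10, 27, 14, 39, 21, 7]
Tree (level-order array): [33, 23, 39, 22, 27, None, None, 12, None, None, None, 10, 14, 7, None, None, 21]
Postorder traversal: [7, 10, 21, 14, 12, 22, 27, 23, 39, 33]


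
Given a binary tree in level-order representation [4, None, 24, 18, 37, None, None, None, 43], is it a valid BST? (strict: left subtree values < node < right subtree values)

Level-order array: [4, None, 24, 18, 37, None, None, None, 43]
Validate using subtree bounds (lo, hi): at each node, require lo < value < hi,
then recurse left with hi=value and right with lo=value.
Preorder trace (stopping at first violation):
  at node 4 with bounds (-inf, +inf): OK
  at node 24 with bounds (4, +inf): OK
  at node 18 with bounds (4, 24): OK
  at node 37 with bounds (24, +inf): OK
  at node 43 with bounds (37, +inf): OK
No violation found at any node.
Result: Valid BST


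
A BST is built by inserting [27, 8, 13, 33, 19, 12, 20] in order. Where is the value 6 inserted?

Starting tree (level order): [27, 8, 33, None, 13, None, None, 12, 19, None, None, None, 20]
Insertion path: 27 -> 8
Result: insert 6 as left child of 8
Final tree (level order): [27, 8, 33, 6, 13, None, None, None, None, 12, 19, None, None, None, 20]


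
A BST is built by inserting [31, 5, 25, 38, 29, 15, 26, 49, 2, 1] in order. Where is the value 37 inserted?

Starting tree (level order): [31, 5, 38, 2, 25, None, 49, 1, None, 15, 29, None, None, None, None, None, None, 26]
Insertion path: 31 -> 38
Result: insert 37 as left child of 38
Final tree (level order): [31, 5, 38, 2, 25, 37, 49, 1, None, 15, 29, None, None, None, None, None, None, None, None, 26]


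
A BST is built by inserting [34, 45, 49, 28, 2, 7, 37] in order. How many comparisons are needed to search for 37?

Search path for 37: 34 -> 45 -> 37
Found: True
Comparisons: 3


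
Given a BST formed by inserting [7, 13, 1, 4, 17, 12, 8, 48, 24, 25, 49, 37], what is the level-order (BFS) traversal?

Tree insertion order: [7, 13, 1, 4, 17, 12, 8, 48, 24, 25, 49, 37]
Tree (level-order array): [7, 1, 13, None, 4, 12, 17, None, None, 8, None, None, 48, None, None, 24, 49, None, 25, None, None, None, 37]
BFS from the root, enqueuing left then right child of each popped node:
  queue [7] -> pop 7, enqueue [1, 13], visited so far: [7]
  queue [1, 13] -> pop 1, enqueue [4], visited so far: [7, 1]
  queue [13, 4] -> pop 13, enqueue [12, 17], visited so far: [7, 1, 13]
  queue [4, 12, 17] -> pop 4, enqueue [none], visited so far: [7, 1, 13, 4]
  queue [12, 17] -> pop 12, enqueue [8], visited so far: [7, 1, 13, 4, 12]
  queue [17, 8] -> pop 17, enqueue [48], visited so far: [7, 1, 13, 4, 12, 17]
  queue [8, 48] -> pop 8, enqueue [none], visited so far: [7, 1, 13, 4, 12, 17, 8]
  queue [48] -> pop 48, enqueue [24, 49], visited so far: [7, 1, 13, 4, 12, 17, 8, 48]
  queue [24, 49] -> pop 24, enqueue [25], visited so far: [7, 1, 13, 4, 12, 17, 8, 48, 24]
  queue [49, 25] -> pop 49, enqueue [none], visited so far: [7, 1, 13, 4, 12, 17, 8, 48, 24, 49]
  queue [25] -> pop 25, enqueue [37], visited so far: [7, 1, 13, 4, 12, 17, 8, 48, 24, 49, 25]
  queue [37] -> pop 37, enqueue [none], visited so far: [7, 1, 13, 4, 12, 17, 8, 48, 24, 49, 25, 37]
Result: [7, 1, 13, 4, 12, 17, 8, 48, 24, 49, 25, 37]
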